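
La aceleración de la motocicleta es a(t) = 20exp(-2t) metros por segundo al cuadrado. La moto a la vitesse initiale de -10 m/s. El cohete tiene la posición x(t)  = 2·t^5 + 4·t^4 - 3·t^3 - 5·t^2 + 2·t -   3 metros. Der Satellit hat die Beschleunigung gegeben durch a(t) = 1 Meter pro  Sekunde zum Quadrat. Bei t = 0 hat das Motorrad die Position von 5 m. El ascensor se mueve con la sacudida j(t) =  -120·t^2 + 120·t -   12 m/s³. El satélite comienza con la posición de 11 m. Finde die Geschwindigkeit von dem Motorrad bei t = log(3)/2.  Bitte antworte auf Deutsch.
Ausgehend von der Beschleunigung a(t) = 20·exp(-2·t), nehmen wir 1 Stammfunktion. Mit ∫a(t)dt und Anwendung von v(0) = -10, finden wir v(t) = -10·exp(-2·t). Aus der Gleichung für die Geschwindigkeit v(t) = -10·exp(-2·t), setzen wir t = log(3)/2 ein und erhalten v = -10/3.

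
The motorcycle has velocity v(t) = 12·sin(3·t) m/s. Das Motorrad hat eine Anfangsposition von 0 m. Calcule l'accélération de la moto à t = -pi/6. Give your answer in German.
Ausgehend von der Geschwindigkeit v(t) = 12·sin(3·t), nehmen wir 1 Ableitung. Durch Ableiten von der Geschwindigkeit erhalten wir die Beschleunigung: a(t) = 36·cos(3·t). Wir haben die Beschleunigung a(t) = 36·cos(3·t). Durch Einsetzen von t = -pi/6: a(-pi/6) = 0.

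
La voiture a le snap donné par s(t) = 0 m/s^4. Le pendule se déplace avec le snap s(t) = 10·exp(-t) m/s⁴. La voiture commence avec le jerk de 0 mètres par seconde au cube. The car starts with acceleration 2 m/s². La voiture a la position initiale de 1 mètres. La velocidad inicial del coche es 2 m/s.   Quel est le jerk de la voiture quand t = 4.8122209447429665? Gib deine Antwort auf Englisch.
To solve this, we need to take 1 integral of our snap equation s(t) = 0. Taking ∫s(t)dt and applying j(0) = 0, we find j(t) = 0. Using j(t) = 0 and substituting t = 4.8122209447429665, we find j = 0.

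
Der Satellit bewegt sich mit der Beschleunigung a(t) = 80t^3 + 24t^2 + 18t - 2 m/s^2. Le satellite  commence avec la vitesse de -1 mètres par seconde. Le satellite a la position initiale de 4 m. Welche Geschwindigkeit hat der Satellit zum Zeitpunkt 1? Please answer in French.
Nous devons trouver l'intégrale de notre équation de l'accélération a(t) = 80·t^3 + 24·t^2 + 18·t - 2 1 fois. La primitive de l'accélération, avec v(0) = -1, donne la vitesse: v(t) = 20·t^4 + 8·t^3 + 9·t^2 - 2·t - 1. Nous avons la vitesse v(t) = 20·t^4 + 8·t^3 + 9·t^2 - 2·t - 1. En substituant t = 1: v(1) = 34.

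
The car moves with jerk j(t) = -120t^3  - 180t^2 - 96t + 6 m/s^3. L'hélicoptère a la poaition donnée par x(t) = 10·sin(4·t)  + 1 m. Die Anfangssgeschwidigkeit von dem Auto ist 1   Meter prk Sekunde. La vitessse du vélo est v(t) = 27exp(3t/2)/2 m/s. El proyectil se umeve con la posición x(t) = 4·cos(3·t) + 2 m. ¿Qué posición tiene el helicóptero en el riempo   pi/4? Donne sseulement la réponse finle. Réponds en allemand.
Die Antwort ist 1.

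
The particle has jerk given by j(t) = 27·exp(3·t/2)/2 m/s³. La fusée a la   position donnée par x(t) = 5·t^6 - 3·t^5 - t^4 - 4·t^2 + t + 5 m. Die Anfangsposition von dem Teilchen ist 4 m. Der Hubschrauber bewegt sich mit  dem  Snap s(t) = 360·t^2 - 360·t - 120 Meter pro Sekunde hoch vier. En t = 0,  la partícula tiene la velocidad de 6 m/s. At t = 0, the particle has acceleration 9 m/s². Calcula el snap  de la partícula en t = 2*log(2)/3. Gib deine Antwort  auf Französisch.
Nous devons dériver notre équation du jerk j(t) = 27·exp(3·t/2)/2 1 fois. En dérivant le jerk, nous obtenons le snap: s(t) = 81·exp(3·t/2)/4. En utilisant s(t) = 81·exp(3·t/2)/4 et en substituant t = 2*log(2)/3, nous trouvons s = 81/2.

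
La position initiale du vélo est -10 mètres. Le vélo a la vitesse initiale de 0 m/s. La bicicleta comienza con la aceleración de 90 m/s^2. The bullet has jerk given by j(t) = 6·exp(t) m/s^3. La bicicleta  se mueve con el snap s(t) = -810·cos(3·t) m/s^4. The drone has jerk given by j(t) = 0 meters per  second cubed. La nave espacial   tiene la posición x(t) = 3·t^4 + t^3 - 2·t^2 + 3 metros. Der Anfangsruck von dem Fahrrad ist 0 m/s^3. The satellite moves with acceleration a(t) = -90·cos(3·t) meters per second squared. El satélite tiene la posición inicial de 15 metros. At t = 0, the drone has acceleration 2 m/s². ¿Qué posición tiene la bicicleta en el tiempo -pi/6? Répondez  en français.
Nous devons trouver la primitive de notre équation du snap s(t) = -810·cos(3·t) 4 fois. L'intégrale du snap, avec j(0) = 0, donne le jerk: j(t) = -270·sin(3·t). L'intégrale du jerk est l'accélération. En utilisant a(0) = 90, nous obtenons a(t) = 90·cos(3·t). L'intégrale de l'accélération est la vitesse. En utilisant v(0) = 0, nous obtenons v(t) = 30·sin(3·t). En prenant ∫v(t)dt et en appliquant x(0) = -10, nous trouvons x(t) = -10·cos(3·t). De l'équation de la position x(t) = -10·cos(3·t), nous substituons t = -pi/6 pour obtenir x = 0.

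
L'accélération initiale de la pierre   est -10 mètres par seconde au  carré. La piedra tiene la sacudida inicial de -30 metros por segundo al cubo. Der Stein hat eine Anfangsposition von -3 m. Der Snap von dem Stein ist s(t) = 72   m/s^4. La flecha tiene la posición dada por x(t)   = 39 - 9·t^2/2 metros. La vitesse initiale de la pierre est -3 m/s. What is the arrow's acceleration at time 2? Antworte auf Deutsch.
Wir müssen unsere Gleichung für die Position x(t) = 39 - 9·t^2/2 2-mal ableiten. Durch Ableiten von der Position erhalten wir die Geschwindigkeit: v(t) = -9·t. Mit d/dt von v(t) finden wir a(t) = -9. Mit a(t) = -9 und Einsetzen von t = 2, finden wir a = -9.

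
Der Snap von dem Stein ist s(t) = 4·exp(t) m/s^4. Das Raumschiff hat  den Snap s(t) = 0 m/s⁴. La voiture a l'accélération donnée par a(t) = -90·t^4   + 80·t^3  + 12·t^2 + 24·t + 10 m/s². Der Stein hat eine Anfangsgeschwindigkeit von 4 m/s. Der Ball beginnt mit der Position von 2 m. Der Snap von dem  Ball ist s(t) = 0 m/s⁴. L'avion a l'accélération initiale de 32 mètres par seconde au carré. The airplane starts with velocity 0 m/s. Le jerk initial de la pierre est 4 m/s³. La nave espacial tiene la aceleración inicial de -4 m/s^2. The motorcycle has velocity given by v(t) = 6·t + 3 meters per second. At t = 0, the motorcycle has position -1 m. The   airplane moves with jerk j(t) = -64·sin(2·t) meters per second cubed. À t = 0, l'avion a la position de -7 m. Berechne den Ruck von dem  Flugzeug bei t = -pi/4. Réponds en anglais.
From the given jerk equation j(t) = -64·sin(2·t), we substitute t = -pi/4 to get j = 64.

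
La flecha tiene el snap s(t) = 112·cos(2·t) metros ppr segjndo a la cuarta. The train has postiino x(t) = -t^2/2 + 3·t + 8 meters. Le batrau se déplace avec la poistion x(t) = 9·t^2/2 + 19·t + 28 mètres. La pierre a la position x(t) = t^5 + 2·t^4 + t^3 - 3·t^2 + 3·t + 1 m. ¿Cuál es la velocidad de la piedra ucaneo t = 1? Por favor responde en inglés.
To solve this, we need to take 1 derivative of our position equation x(t) = t^5 + 2·t^4 + t^3 - 3·t^2 + 3·t + 1. Differentiating position, we get velocity: v(t) = 5·t^4 + 8·t^3 + 3·t^2 - 6·t + 3. We have velocity v(t) = 5·t^4 + 8·t^3 + 3·t^2 - 6·t + 3. Substituting t = 1: v(1) = 13.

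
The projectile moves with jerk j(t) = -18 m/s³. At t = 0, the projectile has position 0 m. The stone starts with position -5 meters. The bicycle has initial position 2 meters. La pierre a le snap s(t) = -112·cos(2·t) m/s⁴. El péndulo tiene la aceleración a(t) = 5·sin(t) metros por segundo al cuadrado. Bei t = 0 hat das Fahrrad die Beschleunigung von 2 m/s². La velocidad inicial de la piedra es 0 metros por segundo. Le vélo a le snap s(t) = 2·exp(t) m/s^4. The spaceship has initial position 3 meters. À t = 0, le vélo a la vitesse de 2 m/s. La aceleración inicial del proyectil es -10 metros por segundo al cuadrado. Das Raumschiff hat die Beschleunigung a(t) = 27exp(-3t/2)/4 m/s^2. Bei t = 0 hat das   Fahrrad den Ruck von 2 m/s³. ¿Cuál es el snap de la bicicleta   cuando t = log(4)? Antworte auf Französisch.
Nous avons le snap s(t) = 2·exp(t). En substituant t = log(4): s(log(4)) = 8.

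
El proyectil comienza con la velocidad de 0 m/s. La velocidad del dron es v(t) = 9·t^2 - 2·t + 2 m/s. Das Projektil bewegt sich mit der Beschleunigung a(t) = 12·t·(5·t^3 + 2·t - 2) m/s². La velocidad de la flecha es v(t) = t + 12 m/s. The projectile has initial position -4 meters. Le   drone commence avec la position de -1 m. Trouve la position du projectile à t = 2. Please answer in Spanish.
Para resolver esto, necesitamos tomar 2 integrales de nuestra ecuación de la aceleración a(t) = 12·t·(5·t^3 + 2·t - 2). Tomando ∫a(t)dt y aplicando v(0) = 0, encontramos v(t) = t^2·(12·t^3 + 8·t - 12). Tomando ∫v(t)dt y aplicando x(0) = -4, encontramos x(t) = 2·t^6 + 2·t^4 - 4·t^3 - 4. Tenemos la posición x(t) = 2·t^6 + 2·t^4 - 4·t^3 - 4. Sustituyendo t = 2: x(2) = 124.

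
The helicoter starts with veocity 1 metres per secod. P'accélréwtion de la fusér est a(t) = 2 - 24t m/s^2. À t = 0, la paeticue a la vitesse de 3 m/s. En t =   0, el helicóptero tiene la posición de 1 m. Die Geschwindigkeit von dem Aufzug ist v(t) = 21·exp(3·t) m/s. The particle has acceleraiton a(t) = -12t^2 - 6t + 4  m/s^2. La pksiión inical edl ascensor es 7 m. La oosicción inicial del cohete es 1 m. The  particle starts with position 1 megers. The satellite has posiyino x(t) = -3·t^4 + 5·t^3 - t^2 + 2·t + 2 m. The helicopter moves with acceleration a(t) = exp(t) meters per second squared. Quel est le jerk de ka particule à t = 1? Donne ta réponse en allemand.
Wir müssen unsere Gleichung für die Beschleunigung a(t) = -12·t^2 - 6·t + 4 1-mal ableiten. Mit d/dt von a(t) finden wir j(t) = -24·t - 6. Wir haben den Ruck j(t) = -24·t - 6. Durch Einsetzen von t = 1: j(1) = -30.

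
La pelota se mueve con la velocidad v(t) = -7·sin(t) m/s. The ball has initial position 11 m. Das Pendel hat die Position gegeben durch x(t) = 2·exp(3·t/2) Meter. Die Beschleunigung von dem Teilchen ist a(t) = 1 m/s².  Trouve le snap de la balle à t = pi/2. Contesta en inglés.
Starting from velocity v(t) = -7·sin(t), we take 3 derivatives. The derivative of velocity gives acceleration: a(t) = -7·cos(t). Taking d/dt of a(t), we find j(t) = 7·sin(t). The derivative of jerk gives snap: s(t) = 7·cos(t). From the given snap equation s(t) = 7·cos(t), we substitute t = pi/2 to get s = 0.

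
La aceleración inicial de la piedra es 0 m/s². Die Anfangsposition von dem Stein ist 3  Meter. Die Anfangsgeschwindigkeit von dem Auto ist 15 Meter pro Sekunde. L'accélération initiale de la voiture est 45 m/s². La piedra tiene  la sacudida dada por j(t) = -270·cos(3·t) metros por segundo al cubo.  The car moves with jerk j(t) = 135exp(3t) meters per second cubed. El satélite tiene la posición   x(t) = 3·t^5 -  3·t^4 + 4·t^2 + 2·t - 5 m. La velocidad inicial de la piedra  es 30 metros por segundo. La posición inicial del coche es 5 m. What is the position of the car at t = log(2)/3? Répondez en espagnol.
Partiendo de la sacudida j(t) = 135·exp(3·t), tomamos 3 integrales. Tomando ∫j(t)dt y aplicando a(0) = 45, encontramos a(t) = 45·exp(3·t). La antiderivada de la aceleración, con v(0) = 15, da la velocidad: v(t) = 15·exp(3·t). La integral de la velocidad es la posición. Usando x(0) = 5, obtenemos x(t) = 5·exp(3·t). Tenemos la posición x(t) = 5·exp(3·t). Sustituyendo t = log(2)/3: x(log(2)/3) = 10.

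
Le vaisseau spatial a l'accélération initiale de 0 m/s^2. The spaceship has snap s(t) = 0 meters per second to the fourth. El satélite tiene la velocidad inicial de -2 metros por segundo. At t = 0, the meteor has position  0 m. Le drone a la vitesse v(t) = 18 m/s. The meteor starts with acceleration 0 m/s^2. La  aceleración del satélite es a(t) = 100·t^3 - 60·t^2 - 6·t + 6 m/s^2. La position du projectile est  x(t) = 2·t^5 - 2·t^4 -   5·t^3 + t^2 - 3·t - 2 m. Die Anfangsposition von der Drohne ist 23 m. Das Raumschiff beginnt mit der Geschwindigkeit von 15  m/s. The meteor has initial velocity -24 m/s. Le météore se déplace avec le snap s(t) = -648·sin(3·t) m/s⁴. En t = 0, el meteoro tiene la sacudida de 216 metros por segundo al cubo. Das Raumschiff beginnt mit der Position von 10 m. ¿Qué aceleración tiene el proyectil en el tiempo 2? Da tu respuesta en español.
Para resolver esto, necesitamos tomar 2 derivadas de nuestra ecuación de la posición x(t) = 2·t^5 - 2·t^4 - 5·t^3 + t^2 - 3·t - 2. Derivando la posición, obtenemos la velocidad: v(t) = 10·t^4 - 8·t^3 - 15·t^2 + 2·t - 3. Derivando la velocidad, obtenemos la aceleración: a(t) = 40·t^3 - 24·t^2 - 30·t + 2. Usando a(t) = 40·t^3 - 24·t^2 - 30·t + 2 y sustituyendo t = 2, encontramos a = 166.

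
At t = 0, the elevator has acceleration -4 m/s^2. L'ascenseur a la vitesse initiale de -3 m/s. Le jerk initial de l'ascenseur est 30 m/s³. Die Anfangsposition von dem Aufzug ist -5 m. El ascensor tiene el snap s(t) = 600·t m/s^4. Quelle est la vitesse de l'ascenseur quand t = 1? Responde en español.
Debemos encontrar la antiderivada de nuestra ecuación del snap s(t) = 600·t 3 veces. Tomando ∫s(t)dt y aplicando j(0) = 30, encontramos j(t) = 300·t^2 + 30. Integrando la sacudida y usando la condición inicial a(0) = -4, obtenemos a(t) = 100·t^3 + 30·t - 4. La integral de la aceleración es la velocidad. Usando v(0) = -3, obtenemos v(t) = 25·t^4 + 15·t^2 - 4·t - 3. Usando v(t) = 25·t^4 + 15·t^2 - 4·t - 3 y sustituyendo t = 1, encontramos v = 33.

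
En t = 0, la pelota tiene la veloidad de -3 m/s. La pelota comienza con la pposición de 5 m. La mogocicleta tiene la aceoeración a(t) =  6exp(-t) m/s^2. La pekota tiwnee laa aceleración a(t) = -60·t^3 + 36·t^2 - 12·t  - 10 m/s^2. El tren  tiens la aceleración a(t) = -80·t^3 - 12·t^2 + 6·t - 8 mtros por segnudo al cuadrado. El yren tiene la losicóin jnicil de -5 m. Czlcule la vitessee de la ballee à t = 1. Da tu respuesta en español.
Debemos encontrar la integral de nuestra ecuación de la aceleración a(t) = -60·t^3 + 36·t^2 - 12·t - 10 1 vez. Tomando ∫a(t)dt y aplicando v(0) = -3, encontramos v(t) = -15·t^4 + 12·t^3 - 6·t^2 - 10·t - 3. Tenemos la velocidad v(t) = -15·t^4 + 12·t^3 - 6·t^2 - 10·t - 3. Sustituyendo t = 1: v(1) = -22.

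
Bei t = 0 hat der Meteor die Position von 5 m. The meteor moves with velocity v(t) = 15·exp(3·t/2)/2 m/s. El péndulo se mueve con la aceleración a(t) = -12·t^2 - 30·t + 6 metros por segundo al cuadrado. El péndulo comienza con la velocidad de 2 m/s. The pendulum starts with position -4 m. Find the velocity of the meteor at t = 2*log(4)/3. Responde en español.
Tenemos la velocidad v(t) = 15·exp(3·t/2)/2. Sustituyendo t = 2*log(4)/3: v(2*log(4)/3) = 30.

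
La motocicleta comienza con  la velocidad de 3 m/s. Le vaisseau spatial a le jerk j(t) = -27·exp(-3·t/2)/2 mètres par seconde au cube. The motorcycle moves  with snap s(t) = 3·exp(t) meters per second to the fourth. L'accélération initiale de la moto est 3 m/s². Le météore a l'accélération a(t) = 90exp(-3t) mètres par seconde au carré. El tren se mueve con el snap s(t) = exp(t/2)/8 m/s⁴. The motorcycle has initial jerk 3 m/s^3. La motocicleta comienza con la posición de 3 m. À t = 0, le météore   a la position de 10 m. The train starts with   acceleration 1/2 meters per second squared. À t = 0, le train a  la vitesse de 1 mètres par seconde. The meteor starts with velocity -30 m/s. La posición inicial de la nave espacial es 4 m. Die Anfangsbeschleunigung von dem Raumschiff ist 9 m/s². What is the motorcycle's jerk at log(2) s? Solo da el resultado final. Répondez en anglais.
The jerk at t = log(2) is j = 6.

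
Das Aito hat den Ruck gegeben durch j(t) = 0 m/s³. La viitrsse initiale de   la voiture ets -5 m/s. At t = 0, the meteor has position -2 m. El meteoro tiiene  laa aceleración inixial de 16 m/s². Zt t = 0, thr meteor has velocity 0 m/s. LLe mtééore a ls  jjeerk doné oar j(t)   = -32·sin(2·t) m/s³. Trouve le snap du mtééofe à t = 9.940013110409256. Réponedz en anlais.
Starting from jerk j(t) = -32·sin(2·t), we take 1 derivative. Differentiating jerk, we get snap: s(t) = -64·cos(2·t). From the given snap equation s(t) = -64·cos(2·t), we substitute t = 9.940013110409256 to get s = -32.9225984610235.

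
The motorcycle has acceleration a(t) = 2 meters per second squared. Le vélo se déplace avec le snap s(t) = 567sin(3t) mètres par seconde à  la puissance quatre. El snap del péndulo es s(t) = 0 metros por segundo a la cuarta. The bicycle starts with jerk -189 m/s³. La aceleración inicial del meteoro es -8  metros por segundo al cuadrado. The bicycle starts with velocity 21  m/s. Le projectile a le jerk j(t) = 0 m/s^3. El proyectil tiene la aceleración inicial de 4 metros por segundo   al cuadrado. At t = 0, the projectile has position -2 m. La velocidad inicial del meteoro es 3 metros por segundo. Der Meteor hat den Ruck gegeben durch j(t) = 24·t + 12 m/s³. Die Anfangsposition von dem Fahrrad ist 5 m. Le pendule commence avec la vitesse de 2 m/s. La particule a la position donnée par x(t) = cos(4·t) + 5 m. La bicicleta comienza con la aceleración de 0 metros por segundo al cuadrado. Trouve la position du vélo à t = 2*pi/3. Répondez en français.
Nous devons trouver la primitive de notre équation du snap s(t) = 567·sin(3·t) 4 fois. En prenant ∫s(t)dt et en appliquant j(0) = -189, nous trouvons j(t) = -189·cos(3·t). La primitive du jerk est l'accélération. En utilisant a(0) = 0, nous obtenons a(t) = -63·sin(3·t). En intégrant l'accélération et en utilisant la condition initiale v(0) = 21, nous obtenons v(t) = 21·cos(3·t). En prenant ∫v(t)dt et en appliquant x(0) = 5, nous trouvons x(t) = 7·sin(3·t) + 5. Nous avons la position x(t) = 7·sin(3·t) + 5. En substituant t = 2*pi/3: x(2*pi/3) = 5.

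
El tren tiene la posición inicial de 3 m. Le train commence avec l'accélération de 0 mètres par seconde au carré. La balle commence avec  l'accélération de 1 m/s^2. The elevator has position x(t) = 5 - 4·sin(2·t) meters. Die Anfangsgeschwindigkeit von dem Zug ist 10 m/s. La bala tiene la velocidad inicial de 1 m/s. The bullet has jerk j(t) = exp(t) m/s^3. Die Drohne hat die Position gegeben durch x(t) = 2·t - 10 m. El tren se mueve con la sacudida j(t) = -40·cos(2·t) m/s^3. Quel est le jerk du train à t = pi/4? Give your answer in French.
Nous avons le jerk j(t) = -40·cos(2·t). En substituant t = pi/4: j(pi/4) = 0.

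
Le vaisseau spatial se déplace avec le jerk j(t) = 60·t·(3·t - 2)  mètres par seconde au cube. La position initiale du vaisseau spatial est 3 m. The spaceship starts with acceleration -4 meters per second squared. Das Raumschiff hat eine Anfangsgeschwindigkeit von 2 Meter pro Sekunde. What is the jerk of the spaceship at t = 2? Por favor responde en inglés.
Using j(t) = 60·t·(3·t - 2) and substituting t = 2, we find j = 480.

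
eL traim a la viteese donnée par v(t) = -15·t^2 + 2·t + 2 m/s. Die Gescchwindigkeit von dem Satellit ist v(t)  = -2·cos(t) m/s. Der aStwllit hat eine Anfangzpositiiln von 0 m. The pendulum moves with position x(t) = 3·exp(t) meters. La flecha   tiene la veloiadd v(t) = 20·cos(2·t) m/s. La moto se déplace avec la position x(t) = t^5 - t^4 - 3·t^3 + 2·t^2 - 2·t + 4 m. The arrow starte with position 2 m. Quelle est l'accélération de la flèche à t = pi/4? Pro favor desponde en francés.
Pour résoudre ceci, nous devons prendre 1 dérivée de notre équation de la vitesse v(t) = 20·cos(2·t). En prenant d/dt de v(t), nous trouvons a(t) = -40·sin(2·t). Nous avons l'accélération a(t) = -40·sin(2·t). En substituant t = pi/4: a(pi/4) = -40.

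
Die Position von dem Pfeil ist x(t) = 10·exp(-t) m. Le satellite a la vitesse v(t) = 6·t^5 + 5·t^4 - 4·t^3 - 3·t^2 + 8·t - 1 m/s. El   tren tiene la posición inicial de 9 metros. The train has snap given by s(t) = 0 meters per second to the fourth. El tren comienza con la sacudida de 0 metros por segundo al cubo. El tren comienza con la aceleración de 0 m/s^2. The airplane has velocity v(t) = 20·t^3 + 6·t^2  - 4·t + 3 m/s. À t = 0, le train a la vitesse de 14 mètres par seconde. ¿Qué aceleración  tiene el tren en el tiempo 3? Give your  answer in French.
Nous devons intégrer notre équation du snap s(t) = 0 2 fois. La primitive du snap est le jerk. En utilisant j(0) = 0, nous obtenons j(t) = 0. La primitive du jerk, avec a(0) = 0, donne l'accélération: a(t) = 0. De l'équation de l'accélération a(t) = 0, nous substituons t = 3 pour obtenir a = 0.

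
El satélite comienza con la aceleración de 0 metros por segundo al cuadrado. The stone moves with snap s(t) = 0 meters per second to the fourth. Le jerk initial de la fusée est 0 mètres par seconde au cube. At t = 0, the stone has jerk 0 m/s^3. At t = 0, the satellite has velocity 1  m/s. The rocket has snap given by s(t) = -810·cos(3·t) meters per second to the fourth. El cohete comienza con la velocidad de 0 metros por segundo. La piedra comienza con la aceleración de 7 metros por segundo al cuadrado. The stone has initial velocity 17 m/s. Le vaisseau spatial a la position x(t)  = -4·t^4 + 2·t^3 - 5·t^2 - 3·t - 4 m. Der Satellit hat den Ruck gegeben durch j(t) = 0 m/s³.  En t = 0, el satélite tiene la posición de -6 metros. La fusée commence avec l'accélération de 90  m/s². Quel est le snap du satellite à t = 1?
En partant du jerk j(t) = 0, nous prenons 1 dérivée. La dérivée du jerk donne le snap: s(t) = 0. Nous avons le snap s(t) = 0. En substituant t = 1: s(1) = 0.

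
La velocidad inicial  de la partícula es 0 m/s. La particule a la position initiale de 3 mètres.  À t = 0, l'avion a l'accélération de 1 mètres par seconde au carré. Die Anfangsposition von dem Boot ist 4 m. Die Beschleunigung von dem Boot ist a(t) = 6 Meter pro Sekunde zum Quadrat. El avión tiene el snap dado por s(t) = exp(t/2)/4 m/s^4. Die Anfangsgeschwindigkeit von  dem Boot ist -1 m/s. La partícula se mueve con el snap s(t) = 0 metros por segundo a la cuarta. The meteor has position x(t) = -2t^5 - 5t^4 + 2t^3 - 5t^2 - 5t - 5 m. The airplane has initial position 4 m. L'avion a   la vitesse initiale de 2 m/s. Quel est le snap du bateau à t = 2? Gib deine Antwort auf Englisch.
We must differentiate our acceleration equation a(t) = 6 2 times. Taking d/dt of a(t), we find j(t) = 0. The derivative of jerk gives snap: s(t) = 0. From the given snap equation s(t) = 0, we substitute t = 2 to get s = 0.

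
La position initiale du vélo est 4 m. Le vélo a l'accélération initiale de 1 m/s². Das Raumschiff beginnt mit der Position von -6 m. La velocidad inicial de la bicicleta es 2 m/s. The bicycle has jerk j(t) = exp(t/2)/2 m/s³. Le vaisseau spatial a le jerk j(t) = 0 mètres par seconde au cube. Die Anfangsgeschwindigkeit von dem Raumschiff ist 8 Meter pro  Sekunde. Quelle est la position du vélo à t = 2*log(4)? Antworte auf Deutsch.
Wir müssen die Stammfunktion unserer Gleichung für den Ruck j(t) = exp(t/2)/2 3-mal finden. Das Integral von dem Ruck ist die Beschleunigung. Mit a(0) = 1 erhalten wir a(t) = exp(t/2). Mit ∫a(t)dt und Anwendung von v(0) = 2, finden wir v(t) = 2·exp(t/2). Das Integral von der Geschwindigkeit ist die Position. Mit x(0) = 4 erhalten wir x(t) = 4·exp(t/2). Aus der Gleichung für die Position x(t) = 4·exp(t/2), setzen wir t = 2*log(4) ein und erhalten x = 16.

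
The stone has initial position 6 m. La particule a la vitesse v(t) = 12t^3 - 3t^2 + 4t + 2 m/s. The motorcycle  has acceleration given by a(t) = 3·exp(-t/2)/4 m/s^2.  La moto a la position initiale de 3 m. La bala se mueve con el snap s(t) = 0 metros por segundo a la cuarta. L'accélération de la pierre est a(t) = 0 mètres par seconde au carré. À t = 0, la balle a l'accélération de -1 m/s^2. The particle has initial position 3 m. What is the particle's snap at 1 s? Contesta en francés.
Pour résoudre ceci, nous devons prendre 3 dérivées de notre équation de la vitesse v(t) = 12·t^3 - 3·t^2 + 4·t + 2. En dérivant la vitesse, nous obtenons l'accélération: a(t) = 36·t^2 - 6·t + 4. En dérivant l'accélération, nous obtenons le jerk: j(t) = 72·t - 6. La dérivée du jerk donne le snap: s(t) = 72. Nous avons le snap s(t) = 72. En substituant t = 1: s(1) = 72.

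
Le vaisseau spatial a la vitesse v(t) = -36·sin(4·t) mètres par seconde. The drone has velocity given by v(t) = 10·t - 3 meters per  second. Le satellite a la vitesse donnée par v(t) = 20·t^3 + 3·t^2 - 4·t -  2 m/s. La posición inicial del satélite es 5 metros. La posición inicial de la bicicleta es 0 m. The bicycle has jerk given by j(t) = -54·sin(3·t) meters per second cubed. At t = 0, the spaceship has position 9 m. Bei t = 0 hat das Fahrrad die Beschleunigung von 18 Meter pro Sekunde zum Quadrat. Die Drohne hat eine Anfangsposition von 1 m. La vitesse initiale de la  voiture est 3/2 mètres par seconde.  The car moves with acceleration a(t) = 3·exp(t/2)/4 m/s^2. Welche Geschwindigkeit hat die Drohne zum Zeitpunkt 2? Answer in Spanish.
De la ecuación de la velocidad v(t) = 10·t - 3, sustituimos t = 2 para obtener v = 17.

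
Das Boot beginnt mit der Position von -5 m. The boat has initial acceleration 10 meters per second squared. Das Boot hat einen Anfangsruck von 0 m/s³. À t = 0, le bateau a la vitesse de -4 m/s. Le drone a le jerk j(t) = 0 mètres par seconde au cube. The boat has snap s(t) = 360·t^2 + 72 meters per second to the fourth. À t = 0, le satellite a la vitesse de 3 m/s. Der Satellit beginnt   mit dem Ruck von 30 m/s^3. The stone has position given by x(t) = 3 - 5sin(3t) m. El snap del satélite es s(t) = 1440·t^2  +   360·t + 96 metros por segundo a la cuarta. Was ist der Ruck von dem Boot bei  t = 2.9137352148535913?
Wir müssen unsere Gleichung für den Snap s(t) = 360·t^2 + 72 1-mal integrieren. Durch Integration von dem Snap und Verwendung der Anfangsbedingung j(0) = 0, erhalten wir j(t) = 120·t^3 + 72·t. Wir haben den Ruck j(t) = 120·t^3 + 72·t. Durch Einsetzen von t = 2.9137352148535913: j(2.9137352148535913) = 3178.25093990475.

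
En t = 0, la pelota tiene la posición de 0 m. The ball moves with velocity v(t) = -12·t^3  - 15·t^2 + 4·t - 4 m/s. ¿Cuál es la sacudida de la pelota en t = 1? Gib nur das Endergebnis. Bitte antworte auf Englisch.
j(1) = -102.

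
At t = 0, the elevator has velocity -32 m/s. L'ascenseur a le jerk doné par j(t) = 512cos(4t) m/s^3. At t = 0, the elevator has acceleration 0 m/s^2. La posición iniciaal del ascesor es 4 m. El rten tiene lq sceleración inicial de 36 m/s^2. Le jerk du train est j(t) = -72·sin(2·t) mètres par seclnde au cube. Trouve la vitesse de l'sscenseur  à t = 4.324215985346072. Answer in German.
Ausgehend von dem Ruck j(t) = 512·cos(4·t), nehmen wir 2 Stammfunktionen. Durch Integration von dem Ruck und Verwendung der Anfangsbedingung a(0) = 0, erhalten wir a(t) = 128·sin(4·t). Die Stammfunktion von der Beschleunigung ist die Geschwindigkeit. Mit v(0) = -32 erhalten wir v(t) = -32·cos(4·t). Wir haben die Geschwindigkeit v(t) = -32·cos(4·t). Durch Einsetzen von t = 4.324215985346072: v(4.324215985346072) = -0.579307444937410.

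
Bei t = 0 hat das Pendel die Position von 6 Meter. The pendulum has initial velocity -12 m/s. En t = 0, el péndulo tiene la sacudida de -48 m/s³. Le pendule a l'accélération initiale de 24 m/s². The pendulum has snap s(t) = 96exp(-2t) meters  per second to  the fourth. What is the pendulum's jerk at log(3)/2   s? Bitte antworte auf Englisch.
Starting from snap s(t) = 96·exp(-2·t), we take 1 integral. Finding the antiderivative of s(t) and using j(0) = -48: j(t) = -48·exp(-2·t). From the given jerk equation j(t) = -48·exp(-2·t), we substitute t = log(3)/2 to get j = -16.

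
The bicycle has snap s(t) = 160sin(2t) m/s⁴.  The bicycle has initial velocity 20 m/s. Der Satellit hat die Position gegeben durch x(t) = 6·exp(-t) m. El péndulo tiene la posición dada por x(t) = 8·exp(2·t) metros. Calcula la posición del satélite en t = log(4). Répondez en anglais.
From the given position equation x(t) = 6·exp(-t), we substitute t = log(4) to get x = 3/2.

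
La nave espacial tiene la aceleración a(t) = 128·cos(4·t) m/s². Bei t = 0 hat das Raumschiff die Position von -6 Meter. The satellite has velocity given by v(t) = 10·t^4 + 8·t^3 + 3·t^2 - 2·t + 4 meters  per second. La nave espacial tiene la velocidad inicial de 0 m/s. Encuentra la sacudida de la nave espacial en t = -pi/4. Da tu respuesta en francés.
Pour résoudre ceci, nous devons prendre 1 dérivée de notre équation de l'accélération a(t) = 128·cos(4·t). La dérivée de l'accélération donne le jerk: j(t) = -512·sin(4·t). De l'équation du jerk j(t) = -512·sin(4·t), nous substituons t = -pi/4 pour obtenir j = 0.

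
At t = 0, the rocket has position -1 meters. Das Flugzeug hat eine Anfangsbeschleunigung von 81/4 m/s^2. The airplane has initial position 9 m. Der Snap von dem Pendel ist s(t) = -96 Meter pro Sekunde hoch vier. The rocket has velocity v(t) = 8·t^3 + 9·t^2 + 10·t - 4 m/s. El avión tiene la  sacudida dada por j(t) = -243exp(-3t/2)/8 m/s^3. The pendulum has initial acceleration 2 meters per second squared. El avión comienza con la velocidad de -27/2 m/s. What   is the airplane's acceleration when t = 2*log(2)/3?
To solve this, we need to take 1 integral of our jerk equation j(t) = -243·exp(-3·t/2)/8. The integral of jerk is acceleration. Using a(0) = 81/4, we get a(t) = 81·exp(-3·t/2)/4. Using a(t) = 81·exp(-3·t/2)/4 and substituting t = 2*log(2)/3, we find a = 81/8.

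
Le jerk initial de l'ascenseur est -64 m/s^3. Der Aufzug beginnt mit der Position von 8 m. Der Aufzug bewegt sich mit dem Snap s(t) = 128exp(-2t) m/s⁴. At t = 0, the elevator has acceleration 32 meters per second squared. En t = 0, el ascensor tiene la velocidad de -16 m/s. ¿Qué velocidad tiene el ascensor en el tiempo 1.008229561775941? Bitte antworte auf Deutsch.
Um dies zu lösen, müssen wir 3 Integrale unserer Gleichung für den Snap s(t) = 128·exp(-2·t) finden. Durch Integration von dem Snap und Verwendung der Anfangsbedingung j(0) = -64, erhalten wir j(t) = -64·exp(-2·t). Das Integral von dem Ruck, mit a(0) = 32, ergibt die Beschleunigung: a(t) = 32·exp(-2·t). Die Stammfunktion von der Beschleunigung, mit v(0) = -16, ergibt die Geschwindigkeit: v(t) = -16·exp(-2·t). Mit v(t) = -16·exp(-2·t) und Einsetzen von t = 1.008229561775941, finden wir v = -2.13001622846061.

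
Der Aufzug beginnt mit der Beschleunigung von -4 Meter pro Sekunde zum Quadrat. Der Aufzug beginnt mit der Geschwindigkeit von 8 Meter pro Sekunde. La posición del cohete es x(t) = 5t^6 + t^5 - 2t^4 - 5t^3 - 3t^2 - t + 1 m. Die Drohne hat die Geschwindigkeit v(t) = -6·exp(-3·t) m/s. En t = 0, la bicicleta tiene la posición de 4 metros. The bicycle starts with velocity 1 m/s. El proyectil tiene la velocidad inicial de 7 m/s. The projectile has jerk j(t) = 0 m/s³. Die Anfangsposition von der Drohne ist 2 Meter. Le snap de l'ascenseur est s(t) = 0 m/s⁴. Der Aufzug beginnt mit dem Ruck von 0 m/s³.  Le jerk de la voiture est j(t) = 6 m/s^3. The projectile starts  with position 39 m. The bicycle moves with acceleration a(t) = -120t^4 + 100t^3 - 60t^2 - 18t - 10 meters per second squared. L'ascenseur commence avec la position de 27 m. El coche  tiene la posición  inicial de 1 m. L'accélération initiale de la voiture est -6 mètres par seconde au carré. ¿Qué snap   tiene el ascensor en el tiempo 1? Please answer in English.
From the given snap equation s(t) = 0, we substitute t = 1 to get s = 0.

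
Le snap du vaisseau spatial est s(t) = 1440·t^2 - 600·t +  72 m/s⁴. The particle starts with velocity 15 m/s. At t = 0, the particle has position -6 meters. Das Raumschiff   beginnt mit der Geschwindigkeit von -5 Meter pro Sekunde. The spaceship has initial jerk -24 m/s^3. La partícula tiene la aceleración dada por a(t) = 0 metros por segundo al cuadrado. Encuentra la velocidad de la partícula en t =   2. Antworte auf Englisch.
Starting from acceleration a(t) = 0, we take 1 integral. The antiderivative of acceleration, with v(0) = 15, gives velocity: v(t) = 15. We have velocity v(t) = 15. Substituting t = 2: v(2) = 15.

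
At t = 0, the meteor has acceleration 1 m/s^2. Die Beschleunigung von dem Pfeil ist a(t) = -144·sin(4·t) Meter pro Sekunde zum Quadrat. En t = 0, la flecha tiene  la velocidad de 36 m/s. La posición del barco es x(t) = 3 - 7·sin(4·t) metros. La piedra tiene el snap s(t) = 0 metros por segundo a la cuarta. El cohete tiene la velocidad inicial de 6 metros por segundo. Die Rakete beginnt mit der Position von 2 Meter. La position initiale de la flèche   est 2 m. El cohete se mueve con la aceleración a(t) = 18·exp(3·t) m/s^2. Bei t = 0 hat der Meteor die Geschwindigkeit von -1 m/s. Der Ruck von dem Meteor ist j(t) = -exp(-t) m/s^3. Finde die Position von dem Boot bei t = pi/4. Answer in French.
De l'équation de la position x(t) = 3 - 7·sin(4·t), nous substituons t = pi/4 pour obtenir x = 3.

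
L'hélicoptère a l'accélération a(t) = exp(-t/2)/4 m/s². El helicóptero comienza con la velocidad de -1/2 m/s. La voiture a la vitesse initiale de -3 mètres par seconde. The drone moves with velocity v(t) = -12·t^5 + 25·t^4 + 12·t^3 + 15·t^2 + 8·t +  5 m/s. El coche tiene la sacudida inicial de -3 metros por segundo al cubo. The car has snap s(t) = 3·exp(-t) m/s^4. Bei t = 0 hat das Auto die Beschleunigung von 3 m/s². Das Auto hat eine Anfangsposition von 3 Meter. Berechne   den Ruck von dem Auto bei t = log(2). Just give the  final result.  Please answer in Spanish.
La sacudida en t = log(2) es j = -3/2.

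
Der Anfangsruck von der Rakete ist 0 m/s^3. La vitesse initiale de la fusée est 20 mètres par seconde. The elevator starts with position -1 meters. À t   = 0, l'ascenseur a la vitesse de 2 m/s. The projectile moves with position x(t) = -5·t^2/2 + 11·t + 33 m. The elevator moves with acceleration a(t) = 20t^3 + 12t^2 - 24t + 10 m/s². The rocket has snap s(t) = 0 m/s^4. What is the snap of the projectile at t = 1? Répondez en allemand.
Wir müssen unsere Gleichung für die Position x(t) = -5·t^2/2 + 11·t + 33 4-mal ableiten. Mit d/dt von x(t) finden wir v(t) = 11 - 5·t. Die Ableitung von der Geschwindigkeit ergibt die Beschleunigung: a(t) = -5. Durch Ableiten von der Beschleunigung erhalten wir den Ruck: j(t) = 0. Durch Ableiten von dem Ruck erhalten wir den Snap: s(t) = 0. Wir haben den Snap s(t) = 0. Durch Einsetzen von t = 1: s(1) = 0.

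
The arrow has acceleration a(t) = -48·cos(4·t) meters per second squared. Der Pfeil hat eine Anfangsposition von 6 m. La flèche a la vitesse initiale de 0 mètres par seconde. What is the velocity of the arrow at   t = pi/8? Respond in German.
Wir müssen unsere Gleichung für die Beschleunigung a(t) = -48·cos(4·t) 1-mal integrieren. Die Stammfunktion von der Beschleunigung ist die Geschwindigkeit. Mit v(0) = 0 erhalten wir v(t) = -12·sin(4·t). Aus der Gleichung für die Geschwindigkeit v(t) = -12·sin(4·t), setzen wir t = pi/8 ein und erhalten v = -12.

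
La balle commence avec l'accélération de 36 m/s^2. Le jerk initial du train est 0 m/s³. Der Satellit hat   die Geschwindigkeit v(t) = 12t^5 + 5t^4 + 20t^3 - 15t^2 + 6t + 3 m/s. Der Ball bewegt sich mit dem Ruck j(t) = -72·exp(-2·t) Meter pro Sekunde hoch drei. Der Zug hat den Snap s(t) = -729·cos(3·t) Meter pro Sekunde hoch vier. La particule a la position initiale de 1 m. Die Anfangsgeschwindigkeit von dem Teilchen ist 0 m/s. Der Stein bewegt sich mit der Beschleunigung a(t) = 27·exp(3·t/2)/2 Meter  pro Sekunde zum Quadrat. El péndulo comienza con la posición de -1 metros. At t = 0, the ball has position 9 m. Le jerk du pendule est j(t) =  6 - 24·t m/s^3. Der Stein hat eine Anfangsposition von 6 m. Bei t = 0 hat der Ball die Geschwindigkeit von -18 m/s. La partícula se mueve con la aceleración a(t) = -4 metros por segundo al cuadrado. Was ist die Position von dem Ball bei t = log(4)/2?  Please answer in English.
Starting from jerk j(t) = -72·exp(-2·t), we take 3 integrals. Integrating jerk and using the initial condition a(0) = 36, we get a(t) = 36·exp(-2·t). The integral of acceleration is velocity. Using v(0) = -18, we get v(t) = -18·exp(-2·t). Taking ∫v(t)dt and applying x(0) = 9, we find x(t) = 9·exp(-2·t). From the given position equation x(t) = 9·exp(-2·t), we substitute t = log(4)/2 to get x = 9/4.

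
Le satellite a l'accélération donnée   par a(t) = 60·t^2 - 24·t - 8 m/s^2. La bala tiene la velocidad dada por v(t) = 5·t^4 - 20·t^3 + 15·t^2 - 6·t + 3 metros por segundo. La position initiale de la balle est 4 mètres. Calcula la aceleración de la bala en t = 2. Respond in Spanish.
Para resolver esto, necesitamos tomar 1 derivada de nuestra ecuación de la velocidad v(t) = 5·t^4 - 20·t^3 + 15·t^2 - 6·t + 3. Tomando d/dt de v(t), encontramos a(t) = 20·t^3 - 60·t^2 + 30·t - 6. Tenemos la aceleración a(t) = 20·t^3 - 60·t^2 + 30·t - 6. Sustituyendo t = 2: a(2) = -26.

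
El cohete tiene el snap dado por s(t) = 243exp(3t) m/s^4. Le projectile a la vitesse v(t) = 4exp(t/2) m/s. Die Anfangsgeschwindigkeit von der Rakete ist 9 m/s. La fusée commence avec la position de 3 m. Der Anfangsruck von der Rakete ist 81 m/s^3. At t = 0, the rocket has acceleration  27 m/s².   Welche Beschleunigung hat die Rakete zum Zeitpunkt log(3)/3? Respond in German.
Wir müssen unsere Gleichung für den Snap s(t) = 243·exp(3·t) 2-mal integrieren. Die Stammfunktion von dem Snap ist der Ruck. Mit j(0) = 81 erhalten wir j(t) = 81·exp(3·t). Mit ∫j(t)dt und Anwendung von a(0) = 27, finden wir a(t) = 27·exp(3·t). Aus der Gleichung für die Beschleunigung a(t) = 27·exp(3·t), setzen wir t = log(3)/3 ein und erhalten a = 81.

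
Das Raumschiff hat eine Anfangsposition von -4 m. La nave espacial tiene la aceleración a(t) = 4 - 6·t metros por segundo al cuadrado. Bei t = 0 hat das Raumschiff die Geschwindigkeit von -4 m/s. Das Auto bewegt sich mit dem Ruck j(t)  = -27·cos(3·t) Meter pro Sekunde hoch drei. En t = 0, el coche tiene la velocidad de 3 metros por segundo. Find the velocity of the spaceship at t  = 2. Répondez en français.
En partant de l'accélération a(t) = 4 - 6·t, nous prenons 1 intégrale. L'intégrale de l'accélération, avec v(0) = -4, donne la vitesse: v(t) = -3·t^2 + 4·t - 4. En utilisant v(t) = -3·t^2 + 4·t - 4 et en substituant t = 2, nous trouvons v = -8.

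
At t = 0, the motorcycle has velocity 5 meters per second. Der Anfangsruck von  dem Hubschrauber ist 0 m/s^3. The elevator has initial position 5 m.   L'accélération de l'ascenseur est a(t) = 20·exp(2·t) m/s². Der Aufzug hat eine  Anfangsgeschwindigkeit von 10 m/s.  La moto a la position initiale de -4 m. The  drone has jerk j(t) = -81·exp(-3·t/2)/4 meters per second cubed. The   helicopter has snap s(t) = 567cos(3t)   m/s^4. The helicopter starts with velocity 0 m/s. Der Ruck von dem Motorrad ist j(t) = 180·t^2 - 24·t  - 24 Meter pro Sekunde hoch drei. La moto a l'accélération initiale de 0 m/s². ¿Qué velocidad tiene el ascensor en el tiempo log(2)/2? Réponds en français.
En partant de l'accélération a(t) = 20·exp(2·t), nous prenons 1 primitive. L'intégrale de l'accélération est la vitesse. En utilisant v(0) = 10, nous obtenons v(t) = 10·exp(2·t). De l'équation de la vitesse v(t) = 10·exp(2·t), nous substituons t = log(2)/2 pour obtenir v = 20.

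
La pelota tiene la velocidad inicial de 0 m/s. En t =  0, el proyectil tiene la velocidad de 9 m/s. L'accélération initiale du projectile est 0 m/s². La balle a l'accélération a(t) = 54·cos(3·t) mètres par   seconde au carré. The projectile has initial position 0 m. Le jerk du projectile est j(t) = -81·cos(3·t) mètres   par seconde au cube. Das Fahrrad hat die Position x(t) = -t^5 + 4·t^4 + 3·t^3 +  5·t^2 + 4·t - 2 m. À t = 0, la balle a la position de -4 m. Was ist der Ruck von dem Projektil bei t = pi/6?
Mit j(t) = -81·cos(3·t) und Einsetzen von t = pi/6, finden wir j = 0.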